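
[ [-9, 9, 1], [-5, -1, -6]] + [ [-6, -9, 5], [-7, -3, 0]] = [[-15, 0, 6], [-12, -4, -6]]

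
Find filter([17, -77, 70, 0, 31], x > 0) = keep x where x > 0: 17✓, -77✗, 70✓, 0✗, 31✓
= [17, 70, 31]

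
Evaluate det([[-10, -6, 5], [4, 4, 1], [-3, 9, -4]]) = (1)*(-10)*det([[4, 1], [9, -4]]) + (-1)*(-6)*det([[4, 1], [-3, -4]]) + (1)*(5)*det([[4, 4], [-3, 9]])
= 250 + -78 + 240
= 412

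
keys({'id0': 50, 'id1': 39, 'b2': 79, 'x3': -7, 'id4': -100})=['id0', 'id1', 'b2', 'x3', 'id4']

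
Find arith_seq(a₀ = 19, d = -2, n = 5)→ [19, 17, 15, 13, 11]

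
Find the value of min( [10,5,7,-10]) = -10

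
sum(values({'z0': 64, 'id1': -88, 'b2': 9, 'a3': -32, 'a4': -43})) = -90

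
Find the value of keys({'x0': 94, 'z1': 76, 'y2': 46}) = ['x0', 'z1', 'y2']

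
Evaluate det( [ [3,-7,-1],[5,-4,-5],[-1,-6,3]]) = -22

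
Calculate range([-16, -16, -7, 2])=18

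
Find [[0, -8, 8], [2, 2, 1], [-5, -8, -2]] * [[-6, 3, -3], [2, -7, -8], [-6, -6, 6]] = C[0][0] = (0)*(-6) + (-8)*(2) + (8)*(-6) = -64
C[0][1] = (0)*(3) + (-8)*(-7) + (8)*(-6) = 8
C[0][2] = (0)*(-3) + (-8)*(-8) + (8)*(6) = 112
C[1][0] = (2)*(-6) + (2)*(2) + (1)*(-6) = -14
C[1][1] = (2)*(3) + (2)*(-7) + (1)*(-6) = -14
C[1][2] = (2)*(-3) + (2)*(-8) + (1)*(6) = -16
... (3 more cells)
= [[-64, 8, 112], [-14, -14, -16], [26, 53, 67]]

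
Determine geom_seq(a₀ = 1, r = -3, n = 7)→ a_0 = 1*(-3)^0 = 1
a_1 = 1*(-3)^1 = -3
a_2 = 1*(-3)^2 = 9
...
= [1, -3, 9, -27, 81, -243, 729]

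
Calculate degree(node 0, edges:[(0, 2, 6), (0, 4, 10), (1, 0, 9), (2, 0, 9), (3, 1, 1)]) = incident: (0,2), (0,4), (1,0), (2,0)
= 4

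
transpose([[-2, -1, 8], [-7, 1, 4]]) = [[-2, -7], [-1, 1], [8, 4]]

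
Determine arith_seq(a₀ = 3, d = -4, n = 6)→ [3, -1, -5, -9, -13, -17]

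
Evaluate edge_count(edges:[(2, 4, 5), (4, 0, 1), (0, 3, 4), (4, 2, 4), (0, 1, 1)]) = 5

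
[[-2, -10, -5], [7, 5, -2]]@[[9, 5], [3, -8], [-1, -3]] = C[0][0] = (-2)*(9) + (-10)*(3) + (-5)*(-1) = -43
C[0][1] = (-2)*(5) + (-10)*(-8) + (-5)*(-3) = 85
C[1][0] = (7)*(9) + (5)*(3) + (-2)*(-1) = 80
C[1][1] = (7)*(5) + (5)*(-8) + (-2)*(-3) = 1
= [[-43, 85], [80, 1]]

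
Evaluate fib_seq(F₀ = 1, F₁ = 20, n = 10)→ F_2 = F_1 + F_0 = 21
F_3 = F_2 + F_1 = 41
F_4 = F_3 + F_2 = 62
...
= [1, 20, 21, 41, 62, 103, 165, 268, 433, 701]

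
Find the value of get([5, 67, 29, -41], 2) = 29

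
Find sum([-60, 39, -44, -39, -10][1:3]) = slice → [39, -44]
39 + (-44)
= -5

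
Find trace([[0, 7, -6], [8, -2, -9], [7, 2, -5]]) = diagonal: 0 + (-2) + (-5)
= -7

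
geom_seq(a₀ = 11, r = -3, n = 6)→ [11, -33, 99, -297, 891, -2673]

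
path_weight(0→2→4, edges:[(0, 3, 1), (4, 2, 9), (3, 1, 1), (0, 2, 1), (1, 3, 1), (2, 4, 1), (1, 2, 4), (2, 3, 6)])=2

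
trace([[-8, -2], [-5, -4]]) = -12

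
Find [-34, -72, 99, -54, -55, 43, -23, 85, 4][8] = 4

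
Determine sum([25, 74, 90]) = 189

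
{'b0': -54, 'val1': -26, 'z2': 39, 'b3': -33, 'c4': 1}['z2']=39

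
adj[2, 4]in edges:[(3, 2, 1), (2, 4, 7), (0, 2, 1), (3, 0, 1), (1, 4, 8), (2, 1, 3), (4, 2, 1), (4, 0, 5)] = 7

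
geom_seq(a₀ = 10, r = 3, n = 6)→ [10, 30, 90, 270, 810, 2430]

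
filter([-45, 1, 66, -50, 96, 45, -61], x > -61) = [-45, 1, 66, -50, 96, 45]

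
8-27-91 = -110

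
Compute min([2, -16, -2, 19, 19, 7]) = -16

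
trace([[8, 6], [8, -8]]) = 0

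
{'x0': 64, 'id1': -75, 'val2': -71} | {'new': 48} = {'x0': 64, 'id1': -75, 'val2': -71, 'new': 48}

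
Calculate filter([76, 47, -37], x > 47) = [76]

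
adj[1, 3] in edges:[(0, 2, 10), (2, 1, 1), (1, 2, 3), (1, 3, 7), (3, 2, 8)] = 7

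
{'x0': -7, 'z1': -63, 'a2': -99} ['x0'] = -7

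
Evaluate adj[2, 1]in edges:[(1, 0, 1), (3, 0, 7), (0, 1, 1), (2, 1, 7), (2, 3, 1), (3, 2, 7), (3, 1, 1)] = 7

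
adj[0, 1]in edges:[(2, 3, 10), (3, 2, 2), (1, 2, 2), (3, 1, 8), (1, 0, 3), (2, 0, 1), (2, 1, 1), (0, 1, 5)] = 5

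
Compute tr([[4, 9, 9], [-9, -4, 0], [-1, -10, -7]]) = diagonal: 4 + (-4) + (-7)
= -7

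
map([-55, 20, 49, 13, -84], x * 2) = [-110, 40, 98, 26, -168]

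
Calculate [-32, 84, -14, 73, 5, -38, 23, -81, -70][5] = -38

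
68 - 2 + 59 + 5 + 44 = 174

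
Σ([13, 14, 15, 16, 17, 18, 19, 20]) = 13 + 14 + 15 + 16 + 17 + 18 + 19 + 20
= 132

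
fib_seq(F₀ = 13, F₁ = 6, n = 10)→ [13, 6, 19, 25, 44, 69, 113, 182, 295, 477]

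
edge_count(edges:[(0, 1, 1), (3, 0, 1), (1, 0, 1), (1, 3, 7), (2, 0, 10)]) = 5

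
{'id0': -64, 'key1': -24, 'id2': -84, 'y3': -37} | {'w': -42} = {'id0': -64, 'key1': -24, 'id2': -84, 'y3': -37, 'w': -42}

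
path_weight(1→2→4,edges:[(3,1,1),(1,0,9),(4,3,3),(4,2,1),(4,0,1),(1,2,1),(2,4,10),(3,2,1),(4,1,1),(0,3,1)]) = 11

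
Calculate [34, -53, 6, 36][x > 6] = keep x where x > 6: 34✓, -53✗, 6✗, 36✓
= [34, 36]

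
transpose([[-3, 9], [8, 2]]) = [[-3, 8], [9, 2]]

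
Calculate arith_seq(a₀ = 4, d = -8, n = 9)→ a_0 = 4 + 0*-8 = 4
a_1 = 4 + 1*-8 = -4
a_2 = 4 + 2*-8 = -12
...
= [4, -4, -12, -20, -28, -36, -44, -52, -60]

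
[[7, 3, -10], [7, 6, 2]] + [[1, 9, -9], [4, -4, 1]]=[[8, 12, -19], [11, 2, 3]]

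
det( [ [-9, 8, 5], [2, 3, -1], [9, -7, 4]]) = -386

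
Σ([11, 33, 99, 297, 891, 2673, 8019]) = 11 + 33 + 99 + 297 + 891 + 2673 + 8019
= 12023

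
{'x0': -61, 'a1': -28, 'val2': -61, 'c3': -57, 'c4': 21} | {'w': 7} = {'x0': -61, 'a1': -28, 'val2': -61, 'c3': -57, 'c4': 21, 'w': 7}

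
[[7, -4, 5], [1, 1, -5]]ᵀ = [[7, 1], [-4, 1], [5, -5]]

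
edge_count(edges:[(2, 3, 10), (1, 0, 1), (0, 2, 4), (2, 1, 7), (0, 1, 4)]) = 5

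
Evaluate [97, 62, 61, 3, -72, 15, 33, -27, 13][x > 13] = [97, 62, 61, 15, 33]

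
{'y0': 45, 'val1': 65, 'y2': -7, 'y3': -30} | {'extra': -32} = {'y0': 45, 'val1': 65, 'y2': -7, 'y3': -30, 'extra': -32}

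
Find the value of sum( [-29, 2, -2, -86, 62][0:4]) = -115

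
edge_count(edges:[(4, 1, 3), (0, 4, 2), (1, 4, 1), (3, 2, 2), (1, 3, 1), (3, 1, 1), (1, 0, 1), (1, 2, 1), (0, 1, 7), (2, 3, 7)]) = 10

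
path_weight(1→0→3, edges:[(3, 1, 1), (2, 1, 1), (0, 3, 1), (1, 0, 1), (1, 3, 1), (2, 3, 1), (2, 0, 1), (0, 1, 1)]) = 2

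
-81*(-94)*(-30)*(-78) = 17816760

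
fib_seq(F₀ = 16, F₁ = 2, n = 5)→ [16, 2, 18, 20, 38]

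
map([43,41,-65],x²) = [1849, 1681, 4225]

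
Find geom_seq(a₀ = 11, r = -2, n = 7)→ a_0 = 11*(-2)^0 = 11
a_1 = 11*(-2)^1 = -22
a_2 = 11*(-2)^2 = 44
...
= [11, -22, 44, -88, 176, -352, 704]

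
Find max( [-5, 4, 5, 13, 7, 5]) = 13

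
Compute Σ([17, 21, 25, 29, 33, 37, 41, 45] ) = 248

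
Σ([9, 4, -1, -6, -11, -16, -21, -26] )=-68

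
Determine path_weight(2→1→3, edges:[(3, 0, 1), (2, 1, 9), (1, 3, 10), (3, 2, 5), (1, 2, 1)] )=w(2→1)=9 + w(1→3)=10
= 19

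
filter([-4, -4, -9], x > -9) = [-4, -4]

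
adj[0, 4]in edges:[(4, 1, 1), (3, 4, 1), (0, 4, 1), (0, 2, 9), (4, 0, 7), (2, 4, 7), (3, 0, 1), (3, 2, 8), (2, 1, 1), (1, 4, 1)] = 1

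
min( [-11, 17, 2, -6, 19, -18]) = -18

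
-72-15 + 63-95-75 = -194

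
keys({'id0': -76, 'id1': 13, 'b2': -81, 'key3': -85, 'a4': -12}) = ['id0', 'id1', 'b2', 'key3', 'a4']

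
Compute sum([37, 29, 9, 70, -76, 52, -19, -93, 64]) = 73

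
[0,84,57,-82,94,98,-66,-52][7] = -52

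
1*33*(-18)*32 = -19008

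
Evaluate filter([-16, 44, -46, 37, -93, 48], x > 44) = [48]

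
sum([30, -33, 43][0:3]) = 40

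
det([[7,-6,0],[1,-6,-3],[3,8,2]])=150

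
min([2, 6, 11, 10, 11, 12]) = 2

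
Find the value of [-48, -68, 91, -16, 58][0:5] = [-48, -68, 91, -16, 58]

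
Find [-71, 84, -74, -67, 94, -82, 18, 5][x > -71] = [84, -67, 94, 18, 5]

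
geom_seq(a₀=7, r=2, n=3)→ a_0 = 7*2^0 = 7
a_1 = 7*2^1 = 14
a_2 = 7*2^2 = 28
= [7, 14, 28]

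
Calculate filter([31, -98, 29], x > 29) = [31]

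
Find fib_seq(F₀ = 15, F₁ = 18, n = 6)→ F_2 = F_1 + F_0 = 33
F_3 = F_2 + F_1 = 51
F_4 = F_3 + F_2 = 84
...
= [15, 18, 33, 51, 84, 135]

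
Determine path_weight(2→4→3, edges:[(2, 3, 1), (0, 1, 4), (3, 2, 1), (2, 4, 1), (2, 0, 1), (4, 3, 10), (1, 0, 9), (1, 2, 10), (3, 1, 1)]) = 11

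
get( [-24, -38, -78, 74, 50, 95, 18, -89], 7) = -89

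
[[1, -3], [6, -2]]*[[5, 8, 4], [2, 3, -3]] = [[-1, -1, 13], [26, 42, 30]]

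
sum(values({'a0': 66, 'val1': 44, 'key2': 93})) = 203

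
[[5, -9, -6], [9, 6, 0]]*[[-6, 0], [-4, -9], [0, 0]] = [[6, 81], [-78, -54]]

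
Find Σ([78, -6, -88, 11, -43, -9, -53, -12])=78 + (-6) + (-88) + 11 + (-43) + (-9) + (-53) + (-12)
= -122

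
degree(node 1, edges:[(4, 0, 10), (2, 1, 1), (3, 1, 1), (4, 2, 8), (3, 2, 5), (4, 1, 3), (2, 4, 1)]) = 3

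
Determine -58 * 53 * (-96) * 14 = 4131456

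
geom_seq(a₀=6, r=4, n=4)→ [6, 24, 96, 384]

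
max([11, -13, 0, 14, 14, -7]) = 14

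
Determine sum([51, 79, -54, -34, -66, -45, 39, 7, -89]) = 51 + 79 + (-54) + (-34) + (-66) + (-45) + 39 + 7 + (-89)
= -112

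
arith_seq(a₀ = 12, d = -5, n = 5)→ [12, 7, 2, -3, -8]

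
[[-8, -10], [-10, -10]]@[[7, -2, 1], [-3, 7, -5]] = [[-26, -54, 42], [-40, -50, 40]]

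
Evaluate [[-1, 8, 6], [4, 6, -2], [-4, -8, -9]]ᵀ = [[-1, 4, -4], [8, 6, -8], [6, -2, -9]]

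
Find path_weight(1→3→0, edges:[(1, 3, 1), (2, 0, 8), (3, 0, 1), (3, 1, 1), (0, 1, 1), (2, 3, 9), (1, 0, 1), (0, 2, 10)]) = w(1→3)=1 + w(3→0)=1
= 2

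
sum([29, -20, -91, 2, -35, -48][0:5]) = -115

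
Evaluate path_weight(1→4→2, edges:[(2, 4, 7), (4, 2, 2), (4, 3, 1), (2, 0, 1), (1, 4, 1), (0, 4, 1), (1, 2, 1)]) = w(1→4)=1 + w(4→2)=2
= 3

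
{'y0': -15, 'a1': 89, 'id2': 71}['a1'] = 89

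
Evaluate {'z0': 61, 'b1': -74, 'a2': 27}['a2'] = 27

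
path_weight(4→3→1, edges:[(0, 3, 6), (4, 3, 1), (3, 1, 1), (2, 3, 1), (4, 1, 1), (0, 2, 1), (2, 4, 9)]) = 2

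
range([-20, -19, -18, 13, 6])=33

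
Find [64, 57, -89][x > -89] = keep x where x > -89: 64✓, 57✓, -89✗
= [64, 57]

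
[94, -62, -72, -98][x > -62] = [94]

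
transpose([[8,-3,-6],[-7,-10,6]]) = [[8, -7], [-3, -10], [-6, 6]]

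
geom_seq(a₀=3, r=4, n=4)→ [3, 12, 48, 192]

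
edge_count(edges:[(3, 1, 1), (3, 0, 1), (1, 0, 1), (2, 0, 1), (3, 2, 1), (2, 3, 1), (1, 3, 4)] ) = 7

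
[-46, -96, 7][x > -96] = [-46, 7]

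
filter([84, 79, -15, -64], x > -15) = [84, 79]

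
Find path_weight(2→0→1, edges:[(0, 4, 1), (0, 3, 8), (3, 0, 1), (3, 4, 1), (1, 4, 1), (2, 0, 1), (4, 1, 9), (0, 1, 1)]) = w(2→0)=1 + w(0→1)=1
= 2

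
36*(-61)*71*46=-7172136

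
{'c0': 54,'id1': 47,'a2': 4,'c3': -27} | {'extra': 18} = {'c0': 54, 'id1': 47, 'a2': 4, 'c3': -27, 'extra': 18}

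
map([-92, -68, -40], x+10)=[-82, -58, -30]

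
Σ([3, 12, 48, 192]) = 3 + 12 + 48 + 192
= 255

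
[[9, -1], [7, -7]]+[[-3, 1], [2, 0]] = [[6, 0], [9, -7]]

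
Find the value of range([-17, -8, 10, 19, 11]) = 36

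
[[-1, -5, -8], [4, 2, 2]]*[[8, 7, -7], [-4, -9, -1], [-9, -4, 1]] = C[0][0] = (-1)*(8) + (-5)*(-4) + (-8)*(-9) = 84
C[0][1] = (-1)*(7) + (-5)*(-9) + (-8)*(-4) = 70
C[0][2] = (-1)*(-7) + (-5)*(-1) + (-8)*(1) = 4
C[1][0] = (4)*(8) + (2)*(-4) + (2)*(-9) = 6
C[1][1] = (4)*(7) + (2)*(-9) + (2)*(-4) = 2
C[1][2] = (4)*(-7) + (2)*(-1) + (2)*(1) = -28
= [[84, 70, 4], [6, 2, -28]]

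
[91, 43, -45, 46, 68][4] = 68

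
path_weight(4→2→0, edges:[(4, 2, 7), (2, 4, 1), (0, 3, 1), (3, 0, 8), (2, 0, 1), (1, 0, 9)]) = w(4→2)=7 + w(2→0)=1
= 8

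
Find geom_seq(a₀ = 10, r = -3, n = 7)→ a_0 = 10*(-3)^0 = 10
a_1 = 10*(-3)^1 = -30
a_2 = 10*(-3)^2 = 90
...
= [10, -30, 90, -270, 810, -2430, 7290]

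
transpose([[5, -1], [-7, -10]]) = [[5, -7], [-1, -10]]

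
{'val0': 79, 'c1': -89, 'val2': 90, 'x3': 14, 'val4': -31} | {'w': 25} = {'val0': 79, 'c1': -89, 'val2': 90, 'x3': 14, 'val4': -31, 'w': 25}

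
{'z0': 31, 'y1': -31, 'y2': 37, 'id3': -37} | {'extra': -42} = {'z0': 31, 'y1': -31, 'y2': 37, 'id3': -37, 'extra': -42}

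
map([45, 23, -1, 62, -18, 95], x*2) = [90, 46, -2, 124, -36, 190]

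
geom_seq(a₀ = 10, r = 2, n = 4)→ [10, 20, 40, 80]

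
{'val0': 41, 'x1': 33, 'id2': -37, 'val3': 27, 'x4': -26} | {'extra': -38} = {'val0': 41, 'x1': 33, 'id2': -37, 'val3': 27, 'x4': -26, 'extra': -38}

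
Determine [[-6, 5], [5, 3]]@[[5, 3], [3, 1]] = C[0][0] = (-6)*(5) + (5)*(3) = -15
C[0][1] = (-6)*(3) + (5)*(1) = -13
C[1][0] = (5)*(5) + (3)*(3) = 34
C[1][1] = (5)*(3) + (3)*(1) = 18
= [[-15, -13], [34, 18]]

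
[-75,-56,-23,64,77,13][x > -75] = [-56, -23, 64, 77, 13]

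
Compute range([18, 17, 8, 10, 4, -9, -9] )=27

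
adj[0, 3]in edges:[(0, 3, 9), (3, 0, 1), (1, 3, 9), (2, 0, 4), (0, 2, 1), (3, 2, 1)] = 9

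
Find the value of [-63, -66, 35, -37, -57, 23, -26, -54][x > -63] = [35, -37, -57, 23, -26, -54]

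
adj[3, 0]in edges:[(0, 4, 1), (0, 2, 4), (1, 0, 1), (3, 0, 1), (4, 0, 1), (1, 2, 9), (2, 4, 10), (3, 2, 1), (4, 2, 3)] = 1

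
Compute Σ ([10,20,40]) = 10 + 20 + 40
= 70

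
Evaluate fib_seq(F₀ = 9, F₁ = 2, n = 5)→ F_2 = F_1 + F_0 = 11
F_3 = F_2 + F_1 = 13
F_4 = F_3 + F_2 = 24
= [9, 2, 11, 13, 24]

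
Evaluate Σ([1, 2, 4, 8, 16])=1 + 2 + 4 + 8 + 16
= 31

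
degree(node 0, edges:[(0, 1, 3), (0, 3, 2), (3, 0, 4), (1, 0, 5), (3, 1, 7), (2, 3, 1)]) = 4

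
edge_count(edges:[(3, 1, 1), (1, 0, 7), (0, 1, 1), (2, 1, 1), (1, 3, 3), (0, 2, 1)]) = 6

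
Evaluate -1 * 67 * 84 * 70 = -393960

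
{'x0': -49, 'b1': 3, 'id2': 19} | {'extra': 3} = {'x0': -49, 'b1': 3, 'id2': 19, 'extra': 3}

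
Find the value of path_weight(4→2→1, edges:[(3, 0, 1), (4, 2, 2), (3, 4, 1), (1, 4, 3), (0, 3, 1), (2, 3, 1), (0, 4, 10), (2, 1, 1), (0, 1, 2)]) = 3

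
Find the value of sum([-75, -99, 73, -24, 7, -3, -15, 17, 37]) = -82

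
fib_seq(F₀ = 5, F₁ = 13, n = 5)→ F_2 = F_1 + F_0 = 18
F_3 = F_2 + F_1 = 31
F_4 = F_3 + F_2 = 49
= [5, 13, 18, 31, 49]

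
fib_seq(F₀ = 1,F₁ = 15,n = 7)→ F_2 = F_1 + F_0 = 16
F_3 = F_2 + F_1 = 31
F_4 = F_3 + F_2 = 47
...
= [1, 15, 16, 31, 47, 78, 125]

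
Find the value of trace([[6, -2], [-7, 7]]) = diagonal: 6 + 7
= 13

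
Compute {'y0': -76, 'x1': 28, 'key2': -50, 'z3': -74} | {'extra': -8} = {'y0': -76, 'x1': 28, 'key2': -50, 'z3': -74, 'extra': -8}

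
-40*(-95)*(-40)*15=-2280000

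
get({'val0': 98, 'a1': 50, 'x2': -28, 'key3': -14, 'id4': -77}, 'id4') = -77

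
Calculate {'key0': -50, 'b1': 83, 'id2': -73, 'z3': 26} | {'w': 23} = {'key0': -50, 'b1': 83, 'id2': -73, 'z3': 26, 'w': 23}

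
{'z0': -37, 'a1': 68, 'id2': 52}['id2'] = 52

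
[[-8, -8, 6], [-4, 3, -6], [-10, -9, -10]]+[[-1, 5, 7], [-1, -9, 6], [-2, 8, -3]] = [[-9, -3, 13], [-5, -6, 0], [-12, -1, -13]]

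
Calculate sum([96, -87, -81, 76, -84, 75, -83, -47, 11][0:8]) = slice → [96, -87, -81, 76, -84, 75, -83, -47]
96 + (-87) + (-81) + 76 + (-84) + 75 + (-83) + (-47)
= -135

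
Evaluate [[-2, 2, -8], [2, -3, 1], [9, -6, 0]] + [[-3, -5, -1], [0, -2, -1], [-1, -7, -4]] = [[-5, -3, -9], [2, -5, 0], [8, -13, -4]]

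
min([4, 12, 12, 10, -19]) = -19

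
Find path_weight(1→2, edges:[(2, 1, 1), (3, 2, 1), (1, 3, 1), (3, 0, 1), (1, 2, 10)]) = 10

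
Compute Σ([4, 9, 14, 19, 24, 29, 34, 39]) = 4 + 9 + 14 + 19 + 24 + 29 + 34 + 39
= 172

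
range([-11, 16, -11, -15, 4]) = 31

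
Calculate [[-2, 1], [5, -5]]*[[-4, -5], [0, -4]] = C[0][0] = (-2)*(-4) + (1)*(0) = 8
C[0][1] = (-2)*(-5) + (1)*(-4) = 6
C[1][0] = (5)*(-4) + (-5)*(0) = -20
C[1][1] = (5)*(-5) + (-5)*(-4) = -5
= [[8, 6], [-20, -5]]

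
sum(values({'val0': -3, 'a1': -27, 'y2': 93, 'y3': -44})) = (-3) + (-27) + 93 + (-44)
= 19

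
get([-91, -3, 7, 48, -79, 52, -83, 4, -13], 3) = 48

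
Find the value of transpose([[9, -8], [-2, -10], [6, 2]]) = [[9, -2, 6], [-8, -10, 2]]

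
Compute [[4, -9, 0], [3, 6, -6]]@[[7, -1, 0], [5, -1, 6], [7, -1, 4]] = C[0][0] = (4)*(7) + (-9)*(5) + (0)*(7) = -17
C[0][1] = (4)*(-1) + (-9)*(-1) + (0)*(-1) = 5
C[0][2] = (4)*(0) + (-9)*(6) + (0)*(4) = -54
C[1][0] = (3)*(7) + (6)*(5) + (-6)*(7) = 9
C[1][1] = (3)*(-1) + (6)*(-1) + (-6)*(-1) = -3
C[1][2] = (3)*(0) + (6)*(6) + (-6)*(4) = 12
= [[-17, 5, -54], [9, -3, 12]]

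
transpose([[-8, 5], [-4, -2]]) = [[-8, -4], [5, -2]]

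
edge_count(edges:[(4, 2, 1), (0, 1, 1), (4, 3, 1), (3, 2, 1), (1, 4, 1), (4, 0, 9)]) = 6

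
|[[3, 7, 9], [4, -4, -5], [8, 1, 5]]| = (1)*(3)*det([[-4, -5], [1, 5]]) + (-1)*(7)*det([[4, -5], [8, 5]]) + (1)*(9)*det([[4, -4], [8, 1]])
= -45 + -420 + 324
= -141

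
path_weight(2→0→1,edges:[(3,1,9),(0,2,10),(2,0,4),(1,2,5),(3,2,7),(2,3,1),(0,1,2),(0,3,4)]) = w(2→0)=4 + w(0→1)=2
= 6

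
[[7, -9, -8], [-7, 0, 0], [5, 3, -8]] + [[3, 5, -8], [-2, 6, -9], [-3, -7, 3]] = [[10, -4, -16], [-9, 6, -9], [2, -4, -5]]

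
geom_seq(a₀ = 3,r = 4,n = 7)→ a_0 = 3*4^0 = 3
a_1 = 3*4^1 = 12
a_2 = 3*4^2 = 48
...
= [3, 12, 48, 192, 768, 3072, 12288]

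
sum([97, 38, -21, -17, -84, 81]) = 97 + 38 + (-21) + (-17) + (-84) + 81
= 94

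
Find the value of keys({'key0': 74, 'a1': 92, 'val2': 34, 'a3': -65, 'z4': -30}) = ['key0', 'a1', 'val2', 'a3', 'z4']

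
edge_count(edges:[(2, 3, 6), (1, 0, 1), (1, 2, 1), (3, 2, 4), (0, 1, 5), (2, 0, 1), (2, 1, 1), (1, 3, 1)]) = 8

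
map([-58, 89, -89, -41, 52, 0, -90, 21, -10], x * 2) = -58*2=-116, 89*2=178, -89*2=-178, -41*2=-82, 52*2=104, 0*2=0, -90*2=-180, 21*2=42, -10*2=-20
= [-116, 178, -178, -82, 104, 0, -180, 42, -20]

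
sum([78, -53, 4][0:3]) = 29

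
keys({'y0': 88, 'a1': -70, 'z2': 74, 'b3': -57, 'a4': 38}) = ['y0', 'a1', 'z2', 'b3', 'a4']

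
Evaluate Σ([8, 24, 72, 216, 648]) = 968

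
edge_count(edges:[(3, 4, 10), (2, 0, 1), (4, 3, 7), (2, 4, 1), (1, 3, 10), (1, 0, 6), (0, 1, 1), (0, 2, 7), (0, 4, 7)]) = 9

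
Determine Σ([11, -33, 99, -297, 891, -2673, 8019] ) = 6017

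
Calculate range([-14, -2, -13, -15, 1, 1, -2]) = 16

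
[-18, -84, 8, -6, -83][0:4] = [-18, -84, 8, -6]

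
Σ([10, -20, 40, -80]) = -50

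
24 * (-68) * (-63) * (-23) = -2364768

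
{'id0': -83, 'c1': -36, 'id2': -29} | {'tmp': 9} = {'id0': -83, 'c1': -36, 'id2': -29, 'tmp': 9}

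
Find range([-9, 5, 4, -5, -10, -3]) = 15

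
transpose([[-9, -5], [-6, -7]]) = [[-9, -6], [-5, -7]]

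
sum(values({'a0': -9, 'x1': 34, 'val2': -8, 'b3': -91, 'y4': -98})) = (-9) + 34 + (-8) + (-91) + (-98)
= -172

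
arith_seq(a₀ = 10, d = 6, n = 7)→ [10, 16, 22, 28, 34, 40, 46]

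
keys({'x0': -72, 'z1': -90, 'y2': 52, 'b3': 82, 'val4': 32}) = ['x0', 'z1', 'y2', 'b3', 'val4']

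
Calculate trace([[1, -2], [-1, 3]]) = diagonal: 1 + 3
= 4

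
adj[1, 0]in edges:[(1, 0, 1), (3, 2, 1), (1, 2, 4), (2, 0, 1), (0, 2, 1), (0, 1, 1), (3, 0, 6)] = 1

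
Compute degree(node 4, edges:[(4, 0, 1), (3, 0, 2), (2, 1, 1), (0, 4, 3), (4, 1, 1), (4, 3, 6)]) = incident: (4,0), (0,4), (4,1), (4,3)
= 4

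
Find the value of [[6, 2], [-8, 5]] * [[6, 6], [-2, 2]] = C[0][0] = (6)*(6) + (2)*(-2) = 32
C[0][1] = (6)*(6) + (2)*(2) = 40
C[1][0] = (-8)*(6) + (5)*(-2) = -58
C[1][1] = (-8)*(6) + (5)*(2) = -38
= [[32, 40], [-58, -38]]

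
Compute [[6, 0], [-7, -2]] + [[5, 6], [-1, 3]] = [[11, 6], [-8, 1]]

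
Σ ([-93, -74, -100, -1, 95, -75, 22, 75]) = -151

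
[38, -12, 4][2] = 4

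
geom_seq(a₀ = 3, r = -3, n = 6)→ [3, -9, 27, -81, 243, -729]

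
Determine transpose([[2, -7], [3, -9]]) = [[2, 3], [-7, -9]]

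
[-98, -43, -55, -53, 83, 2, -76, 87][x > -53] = keep x where x > -53: -98✗, -43✓, -55✗, -53✗, 83✓, 2✓, -76✗, 87✓
= [-43, 83, 2, 87]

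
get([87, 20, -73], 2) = -73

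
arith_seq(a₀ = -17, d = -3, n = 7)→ [-17, -20, -23, -26, -29, -32, -35]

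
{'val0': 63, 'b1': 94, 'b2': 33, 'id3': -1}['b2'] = 33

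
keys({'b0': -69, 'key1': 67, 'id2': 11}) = ['b0', 'key1', 'id2']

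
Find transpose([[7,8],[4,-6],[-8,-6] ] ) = [[7, 4, -8], [8, -6, -6]]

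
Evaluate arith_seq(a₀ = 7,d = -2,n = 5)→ a_0 = 7 + 0*-2 = 7
a_1 = 7 + 1*-2 = 5
a_2 = 7 + 2*-2 = 3
...
= [7, 5, 3, 1, -1]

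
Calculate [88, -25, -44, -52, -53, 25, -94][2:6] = [-44, -52, -53, 25]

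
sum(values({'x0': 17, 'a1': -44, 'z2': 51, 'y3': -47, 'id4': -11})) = -34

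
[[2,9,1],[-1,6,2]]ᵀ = [[2, -1], [9, 6], [1, 2]]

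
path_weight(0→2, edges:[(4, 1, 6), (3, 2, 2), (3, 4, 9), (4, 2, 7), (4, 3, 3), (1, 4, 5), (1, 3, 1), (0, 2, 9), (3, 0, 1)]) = 9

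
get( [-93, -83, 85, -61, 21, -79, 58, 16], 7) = 16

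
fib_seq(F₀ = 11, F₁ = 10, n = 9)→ F_2 = F_1 + F_0 = 21
F_3 = F_2 + F_1 = 31
F_4 = F_3 + F_2 = 52
...
= [11, 10, 21, 31, 52, 83, 135, 218, 353]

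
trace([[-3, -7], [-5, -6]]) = -9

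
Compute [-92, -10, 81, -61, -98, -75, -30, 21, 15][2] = 81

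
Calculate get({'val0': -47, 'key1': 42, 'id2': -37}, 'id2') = -37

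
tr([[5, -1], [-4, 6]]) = 11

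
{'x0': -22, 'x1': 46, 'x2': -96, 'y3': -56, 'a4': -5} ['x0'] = -22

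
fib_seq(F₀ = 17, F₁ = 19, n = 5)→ F_2 = F_1 + F_0 = 36
F_3 = F_2 + F_1 = 55
F_4 = F_3 + F_2 = 91
= [17, 19, 36, 55, 91]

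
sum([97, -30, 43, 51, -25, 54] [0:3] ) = slice → [97, -30, 43]
97 + (-30) + 43
= 110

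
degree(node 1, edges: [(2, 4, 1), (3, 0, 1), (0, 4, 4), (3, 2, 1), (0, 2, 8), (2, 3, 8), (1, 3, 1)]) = 1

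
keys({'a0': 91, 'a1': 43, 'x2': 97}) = ['a0', 'a1', 'x2']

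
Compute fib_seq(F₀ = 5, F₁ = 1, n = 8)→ F_2 = F_1 + F_0 = 6
F_3 = F_2 + F_1 = 7
F_4 = F_3 + F_2 = 13
...
= [5, 1, 6, 7, 13, 20, 33, 53]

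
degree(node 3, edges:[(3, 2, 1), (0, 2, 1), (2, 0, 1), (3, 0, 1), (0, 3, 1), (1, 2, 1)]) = incident: (3,2), (3,0), (0,3)
= 3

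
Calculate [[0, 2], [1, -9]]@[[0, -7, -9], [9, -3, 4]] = [[18, -6, 8], [-81, 20, -45]]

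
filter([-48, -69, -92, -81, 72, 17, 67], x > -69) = [-48, 72, 17, 67]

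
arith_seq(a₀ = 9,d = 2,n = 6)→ [9, 11, 13, 15, 17, 19]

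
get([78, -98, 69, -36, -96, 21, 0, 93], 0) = 78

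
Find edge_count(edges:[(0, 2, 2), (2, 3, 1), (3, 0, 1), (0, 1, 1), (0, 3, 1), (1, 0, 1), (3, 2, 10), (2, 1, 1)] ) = 8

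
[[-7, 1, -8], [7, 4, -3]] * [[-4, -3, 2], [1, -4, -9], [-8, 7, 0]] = C[0][0] = (-7)*(-4) + (1)*(1) + (-8)*(-8) = 93
C[0][1] = (-7)*(-3) + (1)*(-4) + (-8)*(7) = -39
C[0][2] = (-7)*(2) + (1)*(-9) + (-8)*(0) = -23
C[1][0] = (7)*(-4) + (4)*(1) + (-3)*(-8) = 0
C[1][1] = (7)*(-3) + (4)*(-4) + (-3)*(7) = -58
C[1][2] = (7)*(2) + (4)*(-9) + (-3)*(0) = -22
= [[93, -39, -23], [0, -58, -22]]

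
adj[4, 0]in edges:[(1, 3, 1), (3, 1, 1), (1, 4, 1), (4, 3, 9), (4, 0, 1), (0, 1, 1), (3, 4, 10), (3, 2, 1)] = 1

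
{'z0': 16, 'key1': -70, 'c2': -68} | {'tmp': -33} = {'z0': 16, 'key1': -70, 'c2': -68, 'tmp': -33}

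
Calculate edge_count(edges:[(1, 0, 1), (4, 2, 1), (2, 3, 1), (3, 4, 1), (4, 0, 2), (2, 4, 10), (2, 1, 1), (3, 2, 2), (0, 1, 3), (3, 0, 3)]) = 10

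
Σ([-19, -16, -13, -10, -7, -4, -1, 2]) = -68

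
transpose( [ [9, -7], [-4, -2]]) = [[9, -4], [-7, -2]]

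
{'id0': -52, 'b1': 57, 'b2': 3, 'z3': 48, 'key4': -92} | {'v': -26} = {'id0': -52, 'b1': 57, 'b2': 3, 'z3': 48, 'key4': -92, 'v': -26}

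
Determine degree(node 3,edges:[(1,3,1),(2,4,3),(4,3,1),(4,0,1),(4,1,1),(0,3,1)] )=incident: (1,3), (4,3), (0,3)
= 3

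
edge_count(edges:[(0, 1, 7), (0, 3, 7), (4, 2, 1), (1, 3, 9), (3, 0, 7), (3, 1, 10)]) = 6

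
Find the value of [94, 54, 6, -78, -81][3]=-78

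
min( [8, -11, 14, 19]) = -11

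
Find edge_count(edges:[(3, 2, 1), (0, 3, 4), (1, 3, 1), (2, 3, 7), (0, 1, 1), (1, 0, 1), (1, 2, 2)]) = 7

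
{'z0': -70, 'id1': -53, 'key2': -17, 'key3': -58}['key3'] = -58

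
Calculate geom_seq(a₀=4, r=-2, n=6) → [4, -8, 16, -32, 64, -128]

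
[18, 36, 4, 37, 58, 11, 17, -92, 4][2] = 4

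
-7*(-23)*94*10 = 151340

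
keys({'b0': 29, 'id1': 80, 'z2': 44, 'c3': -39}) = ['b0', 'id1', 'z2', 'c3']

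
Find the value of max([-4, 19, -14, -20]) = 19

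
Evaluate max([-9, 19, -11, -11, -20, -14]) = 19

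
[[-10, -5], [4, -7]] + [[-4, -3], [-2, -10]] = [[-14, -8], [2, -17]]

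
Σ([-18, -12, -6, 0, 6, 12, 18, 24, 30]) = 54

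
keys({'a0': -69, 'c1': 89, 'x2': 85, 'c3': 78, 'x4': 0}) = ['a0', 'c1', 'x2', 'c3', 'x4']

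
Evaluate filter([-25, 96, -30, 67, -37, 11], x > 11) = [96, 67]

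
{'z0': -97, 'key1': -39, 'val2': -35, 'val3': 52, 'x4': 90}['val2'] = -35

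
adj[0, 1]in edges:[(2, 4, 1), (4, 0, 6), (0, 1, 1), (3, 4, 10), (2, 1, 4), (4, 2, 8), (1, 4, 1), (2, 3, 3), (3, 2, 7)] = 1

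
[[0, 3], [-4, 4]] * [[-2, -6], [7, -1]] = C[0][0] = (0)*(-2) + (3)*(7) = 21
C[0][1] = (0)*(-6) + (3)*(-1) = -3
C[1][0] = (-4)*(-2) + (4)*(7) = 36
C[1][1] = (-4)*(-6) + (4)*(-1) = 20
= [[21, -3], [36, 20]]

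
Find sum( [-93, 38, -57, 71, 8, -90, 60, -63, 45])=-81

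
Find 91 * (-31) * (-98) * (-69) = -19075602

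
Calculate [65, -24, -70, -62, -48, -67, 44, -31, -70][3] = -62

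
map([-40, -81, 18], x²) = [1600, 6561, 324]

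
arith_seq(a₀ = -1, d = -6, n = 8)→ [-1, -7, -13, -19, -25, -31, -37, -43]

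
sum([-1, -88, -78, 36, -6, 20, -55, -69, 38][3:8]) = -74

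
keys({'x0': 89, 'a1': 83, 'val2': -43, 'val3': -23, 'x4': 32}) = ['x0', 'a1', 'val2', 'val3', 'x4']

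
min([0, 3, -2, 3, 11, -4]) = -4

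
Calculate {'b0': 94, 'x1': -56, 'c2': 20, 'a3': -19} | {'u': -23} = {'b0': 94, 'x1': -56, 'c2': 20, 'a3': -19, 'u': -23}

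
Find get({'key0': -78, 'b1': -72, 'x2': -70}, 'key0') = -78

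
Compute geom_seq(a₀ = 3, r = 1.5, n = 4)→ [3.0, 4.5, 6.75, 10.125]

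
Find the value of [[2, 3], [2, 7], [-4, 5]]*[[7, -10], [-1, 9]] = [[11, 7], [7, 43], [-33, 85]]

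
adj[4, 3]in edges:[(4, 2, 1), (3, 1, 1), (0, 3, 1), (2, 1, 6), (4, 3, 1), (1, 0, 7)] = 1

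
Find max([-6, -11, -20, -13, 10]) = 10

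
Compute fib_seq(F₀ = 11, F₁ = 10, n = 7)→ F_2 = F_1 + F_0 = 21
F_3 = F_2 + F_1 = 31
F_4 = F_3 + F_2 = 52
...
= [11, 10, 21, 31, 52, 83, 135]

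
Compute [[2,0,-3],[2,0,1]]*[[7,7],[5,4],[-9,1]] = [[41, 11], [5, 15]]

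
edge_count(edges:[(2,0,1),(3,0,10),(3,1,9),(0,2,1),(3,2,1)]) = 5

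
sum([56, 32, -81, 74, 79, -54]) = 106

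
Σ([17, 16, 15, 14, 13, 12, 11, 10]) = 17 + 16 + 15 + 14 + 13 + 12 + 11 + 10
= 108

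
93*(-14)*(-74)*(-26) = -2505048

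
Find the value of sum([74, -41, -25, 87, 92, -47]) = 140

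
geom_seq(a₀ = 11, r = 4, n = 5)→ [11, 44, 176, 704, 2816]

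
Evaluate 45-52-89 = -96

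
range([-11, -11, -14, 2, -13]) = 16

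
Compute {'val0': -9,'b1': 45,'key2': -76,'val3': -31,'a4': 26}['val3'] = -31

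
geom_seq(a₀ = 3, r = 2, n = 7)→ a_0 = 3*2^0 = 3
a_1 = 3*2^1 = 6
a_2 = 3*2^2 = 12
...
= [3, 6, 12, 24, 48, 96, 192]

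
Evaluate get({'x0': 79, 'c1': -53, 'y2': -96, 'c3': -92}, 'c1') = -53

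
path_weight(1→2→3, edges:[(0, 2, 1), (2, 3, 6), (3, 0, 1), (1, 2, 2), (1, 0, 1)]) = w(1→2)=2 + w(2→3)=6
= 8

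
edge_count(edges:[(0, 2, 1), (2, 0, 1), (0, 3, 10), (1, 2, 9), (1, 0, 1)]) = 5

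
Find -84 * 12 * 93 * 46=-4312224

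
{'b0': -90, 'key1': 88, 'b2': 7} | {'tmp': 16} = {'b0': -90, 'key1': 88, 'b2': 7, 'tmp': 16}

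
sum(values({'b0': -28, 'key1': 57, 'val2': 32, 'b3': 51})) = 112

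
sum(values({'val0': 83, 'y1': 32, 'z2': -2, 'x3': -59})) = 83 + 32 + (-2) + (-59)
= 54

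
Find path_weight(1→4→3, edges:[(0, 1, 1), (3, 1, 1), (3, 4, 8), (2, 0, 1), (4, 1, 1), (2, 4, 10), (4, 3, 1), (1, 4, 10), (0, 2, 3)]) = 11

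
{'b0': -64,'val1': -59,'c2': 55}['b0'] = -64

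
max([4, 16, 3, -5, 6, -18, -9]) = 16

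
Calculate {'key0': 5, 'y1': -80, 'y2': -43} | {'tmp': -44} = {'key0': 5, 'y1': -80, 'y2': -43, 'tmp': -44}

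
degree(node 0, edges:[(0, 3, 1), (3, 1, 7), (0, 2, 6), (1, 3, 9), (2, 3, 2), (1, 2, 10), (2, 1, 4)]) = incident: (0,3), (0,2)
= 2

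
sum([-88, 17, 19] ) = (-88) + 17 + 19
= -52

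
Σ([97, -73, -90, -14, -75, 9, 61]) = -85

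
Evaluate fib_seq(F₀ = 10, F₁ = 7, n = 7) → [10, 7, 17, 24, 41, 65, 106]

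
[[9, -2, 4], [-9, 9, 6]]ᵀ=[[9, -9], [-2, 9], [4, 6]]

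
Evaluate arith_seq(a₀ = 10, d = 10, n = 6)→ a_0 = 10 + 0*10 = 10
a_1 = 10 + 1*10 = 20
a_2 = 10 + 2*10 = 30
...
= [10, 20, 30, 40, 50, 60]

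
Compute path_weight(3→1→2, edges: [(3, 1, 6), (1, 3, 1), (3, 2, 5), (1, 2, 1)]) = 7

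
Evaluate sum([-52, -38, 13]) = -77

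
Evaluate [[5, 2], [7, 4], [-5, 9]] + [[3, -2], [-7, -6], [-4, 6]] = [[8, 0], [0, -2], [-9, 15]]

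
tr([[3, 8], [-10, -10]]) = -7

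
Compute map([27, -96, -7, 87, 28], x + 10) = [37, -86, 3, 97, 38]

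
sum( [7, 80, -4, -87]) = -4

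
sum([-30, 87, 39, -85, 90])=(-30) + 87 + 39 + (-85) + 90
= 101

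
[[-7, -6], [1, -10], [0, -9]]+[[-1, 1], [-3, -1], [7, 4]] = [[-8, -5], [-2, -11], [7, -5]]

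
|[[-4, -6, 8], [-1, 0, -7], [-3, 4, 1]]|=(1)*(-4)*det([[0, -7], [4, 1]]) + (-1)*(-6)*det([[-1, -7], [-3, 1]]) + (1)*(8)*det([[-1, 0], [-3, 4]])
= -112 + -132 + -32
= -276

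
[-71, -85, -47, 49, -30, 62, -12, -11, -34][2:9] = [-47, 49, -30, 62, -12, -11, -34]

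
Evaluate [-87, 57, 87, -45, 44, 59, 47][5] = 59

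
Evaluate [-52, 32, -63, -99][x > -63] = keep x where x > -63: -52✓, 32✓, -63✗, -99✗
= [-52, 32]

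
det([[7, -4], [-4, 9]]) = (7)*(9) - (-4)*(-4)
= 47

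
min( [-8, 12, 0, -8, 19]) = -8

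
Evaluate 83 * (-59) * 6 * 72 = -2115504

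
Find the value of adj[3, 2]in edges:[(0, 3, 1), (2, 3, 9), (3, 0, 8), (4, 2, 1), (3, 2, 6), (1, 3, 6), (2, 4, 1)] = 6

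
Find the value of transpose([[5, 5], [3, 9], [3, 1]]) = [[5, 3, 3], [5, 9, 1]]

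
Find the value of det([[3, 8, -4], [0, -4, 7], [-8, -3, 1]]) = (1)*(3)*det([[-4, 7], [-3, 1]]) + (-1)*(8)*det([[0, 7], [-8, 1]]) + (1)*(-4)*det([[0, -4], [-8, -3]])
= 51 + -448 + 128
= -269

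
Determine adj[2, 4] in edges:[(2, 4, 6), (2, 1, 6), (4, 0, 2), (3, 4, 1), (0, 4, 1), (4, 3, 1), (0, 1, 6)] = 6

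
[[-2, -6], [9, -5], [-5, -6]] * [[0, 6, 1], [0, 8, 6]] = [[0, -60, -38], [0, 14, -21], [0, -78, -41]]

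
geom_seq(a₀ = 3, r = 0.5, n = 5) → [3.0, 1.5, 0.75, 0.375, 0.1875]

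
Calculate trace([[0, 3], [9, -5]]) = -5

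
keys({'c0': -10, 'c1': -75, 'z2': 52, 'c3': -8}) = ['c0', 'c1', 'z2', 'c3']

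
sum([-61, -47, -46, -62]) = -216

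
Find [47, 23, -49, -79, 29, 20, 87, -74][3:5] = [-79, 29]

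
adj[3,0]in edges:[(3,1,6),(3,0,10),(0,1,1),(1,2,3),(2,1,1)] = 10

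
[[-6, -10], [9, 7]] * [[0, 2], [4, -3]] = C[0][0] = (-6)*(0) + (-10)*(4) = -40
C[0][1] = (-6)*(2) + (-10)*(-3) = 18
C[1][0] = (9)*(0) + (7)*(4) = 28
C[1][1] = (9)*(2) + (7)*(-3) = -3
= [[-40, 18], [28, -3]]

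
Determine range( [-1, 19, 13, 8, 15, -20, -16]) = 39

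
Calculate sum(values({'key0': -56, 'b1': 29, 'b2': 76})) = 49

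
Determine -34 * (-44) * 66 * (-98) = -9676128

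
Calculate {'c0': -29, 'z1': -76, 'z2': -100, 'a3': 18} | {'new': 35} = {'c0': -29, 'z1': -76, 'z2': -100, 'a3': 18, 'new': 35}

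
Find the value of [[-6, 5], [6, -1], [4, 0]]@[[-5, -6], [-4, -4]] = [[10, 16], [-26, -32], [-20, -24]]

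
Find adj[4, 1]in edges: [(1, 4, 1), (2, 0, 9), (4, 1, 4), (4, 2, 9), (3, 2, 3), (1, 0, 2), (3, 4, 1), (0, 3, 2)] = 4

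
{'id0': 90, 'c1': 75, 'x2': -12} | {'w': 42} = {'id0': 90, 'c1': 75, 'x2': -12, 'w': 42}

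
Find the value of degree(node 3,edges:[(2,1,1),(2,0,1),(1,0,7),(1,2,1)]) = 0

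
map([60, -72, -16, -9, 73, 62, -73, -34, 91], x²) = [3600, 5184, 256, 81, 5329, 3844, 5329, 1156, 8281]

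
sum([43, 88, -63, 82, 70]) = 220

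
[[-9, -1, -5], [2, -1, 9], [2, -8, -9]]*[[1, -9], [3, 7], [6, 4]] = [[-42, 54], [53, 11], [-76, -110]]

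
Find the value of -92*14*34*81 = -3547152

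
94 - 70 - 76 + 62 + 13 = 23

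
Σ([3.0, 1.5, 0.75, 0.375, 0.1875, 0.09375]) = 5.90625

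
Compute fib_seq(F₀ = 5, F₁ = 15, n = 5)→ F_2 = F_1 + F_0 = 20
F_3 = F_2 + F_1 = 35
F_4 = F_3 + F_2 = 55
= [5, 15, 20, 35, 55]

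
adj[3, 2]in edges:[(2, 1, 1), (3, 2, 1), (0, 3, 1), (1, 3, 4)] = 1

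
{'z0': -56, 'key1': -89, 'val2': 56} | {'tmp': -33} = {'z0': -56, 'key1': -89, 'val2': 56, 'tmp': -33}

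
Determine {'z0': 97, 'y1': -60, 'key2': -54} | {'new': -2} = {'z0': 97, 'y1': -60, 'key2': -54, 'new': -2}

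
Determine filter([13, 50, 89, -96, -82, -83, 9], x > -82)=keep x where x > -82: 13✓, 50✓, 89✓, -96✗, -82✗, -83✗, 9✓
= [13, 50, 89, 9]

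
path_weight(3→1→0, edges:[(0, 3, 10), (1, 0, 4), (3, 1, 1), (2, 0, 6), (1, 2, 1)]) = w(3→1)=1 + w(1→0)=4
= 5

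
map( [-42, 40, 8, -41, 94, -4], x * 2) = -42*2=-84, 40*2=80, 8*2=16, -41*2=-82, 94*2=188, -4*2=-8
= [-84, 80, 16, -82, 188, -8]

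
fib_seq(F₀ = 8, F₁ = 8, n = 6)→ F_2 = F_1 + F_0 = 16
F_3 = F_2 + F_1 = 24
F_4 = F_3 + F_2 = 40
...
= [8, 8, 16, 24, 40, 64]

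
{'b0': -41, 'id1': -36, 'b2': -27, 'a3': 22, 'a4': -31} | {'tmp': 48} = {'b0': -41, 'id1': -36, 'b2': -27, 'a3': 22, 'a4': -31, 'tmp': 48}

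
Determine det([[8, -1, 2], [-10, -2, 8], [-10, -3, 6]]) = (1)*(8)*det([[-2, 8], [-3, 6]]) + (-1)*(-1)*det([[-10, 8], [-10, 6]]) + (1)*(2)*det([[-10, -2], [-10, -3]])
= 96 + 20 + 20
= 136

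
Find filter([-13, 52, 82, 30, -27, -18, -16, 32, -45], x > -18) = [-13, 52, 82, 30, -16, 32]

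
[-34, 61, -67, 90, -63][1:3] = [61, -67]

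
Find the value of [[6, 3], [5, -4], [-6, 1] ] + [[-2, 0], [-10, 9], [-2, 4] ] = [[4, 3], [-5, 5], [-8, 5]]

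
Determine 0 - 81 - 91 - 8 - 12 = -192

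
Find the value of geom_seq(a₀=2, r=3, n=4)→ [2, 6, 18, 54]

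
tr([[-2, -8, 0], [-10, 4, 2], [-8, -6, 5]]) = 7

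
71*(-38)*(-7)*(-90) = -1699740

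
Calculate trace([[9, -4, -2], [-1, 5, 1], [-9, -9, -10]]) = diagonal: 9 + 5 + (-10)
= 4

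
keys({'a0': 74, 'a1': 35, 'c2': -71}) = ['a0', 'a1', 'c2']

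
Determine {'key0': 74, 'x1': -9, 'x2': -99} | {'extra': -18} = {'key0': 74, 'x1': -9, 'x2': -99, 'extra': -18}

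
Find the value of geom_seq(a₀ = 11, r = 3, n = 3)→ [11, 33, 99]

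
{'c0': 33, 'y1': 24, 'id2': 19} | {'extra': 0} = {'c0': 33, 'y1': 24, 'id2': 19, 'extra': 0}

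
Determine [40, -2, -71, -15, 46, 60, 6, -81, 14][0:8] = [40, -2, -71, -15, 46, 60, 6, -81]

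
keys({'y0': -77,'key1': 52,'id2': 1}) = ['y0', 'key1', 'id2']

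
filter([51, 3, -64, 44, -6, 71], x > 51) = keep x where x > 51: 51✗, 3✗, -64✗, 44✗, -6✗, 71✓
= [71]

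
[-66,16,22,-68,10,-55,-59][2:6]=[22, -68, 10, -55]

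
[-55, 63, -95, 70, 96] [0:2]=[-55, 63]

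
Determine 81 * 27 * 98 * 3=642978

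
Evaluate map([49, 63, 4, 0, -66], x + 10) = [59, 73, 14, 10, -56]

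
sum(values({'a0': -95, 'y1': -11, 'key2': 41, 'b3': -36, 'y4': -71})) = (-95) + (-11) + 41 + (-36) + (-71)
= -172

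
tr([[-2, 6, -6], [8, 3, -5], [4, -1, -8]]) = -7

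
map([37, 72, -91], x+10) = [47, 82, -81]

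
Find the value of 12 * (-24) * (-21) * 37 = 223776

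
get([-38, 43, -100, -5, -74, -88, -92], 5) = -88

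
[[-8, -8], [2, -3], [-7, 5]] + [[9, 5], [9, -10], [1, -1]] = [[1, -3], [11, -13], [-6, 4]]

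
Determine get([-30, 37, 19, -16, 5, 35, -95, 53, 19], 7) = 53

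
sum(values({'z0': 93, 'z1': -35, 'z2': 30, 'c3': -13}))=93 + (-35) + 30 + (-13)
= 75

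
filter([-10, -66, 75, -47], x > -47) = keep x where x > -47: -10✓, -66✗, 75✓, -47✗
= [-10, 75]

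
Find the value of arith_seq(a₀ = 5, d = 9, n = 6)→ a_0 = 5 + 0*9 = 5
a_1 = 5 + 1*9 = 14
a_2 = 5 + 2*9 = 23
...
= [5, 14, 23, 32, 41, 50]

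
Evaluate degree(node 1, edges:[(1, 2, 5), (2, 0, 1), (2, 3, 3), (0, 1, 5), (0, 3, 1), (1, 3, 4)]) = 3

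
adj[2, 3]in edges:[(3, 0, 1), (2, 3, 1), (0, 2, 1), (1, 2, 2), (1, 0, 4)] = 1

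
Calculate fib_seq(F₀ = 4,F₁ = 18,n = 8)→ F_2 = F_1 + F_0 = 22
F_3 = F_2 + F_1 = 40
F_4 = F_3 + F_2 = 62
...
= [4, 18, 22, 40, 62, 102, 164, 266]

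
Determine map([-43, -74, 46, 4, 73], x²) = (-43)²=1849, (-74)²=5476, (46)²=2116, (4)²=16, (73)²=5329
= [1849, 5476, 2116, 16, 5329]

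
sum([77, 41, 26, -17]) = 77 + 41 + 26 + (-17)
= 127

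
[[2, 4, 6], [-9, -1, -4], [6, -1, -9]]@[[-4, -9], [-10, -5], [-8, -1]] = [[-96, -44], [78, 90], [58, -40]]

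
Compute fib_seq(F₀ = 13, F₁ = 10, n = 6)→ [13, 10, 23, 33, 56, 89]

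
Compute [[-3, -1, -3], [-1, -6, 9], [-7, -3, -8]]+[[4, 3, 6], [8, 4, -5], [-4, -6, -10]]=[[1, 2, 3], [7, -2, 4], [-11, -9, -18]]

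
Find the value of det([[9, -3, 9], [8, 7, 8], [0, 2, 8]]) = 696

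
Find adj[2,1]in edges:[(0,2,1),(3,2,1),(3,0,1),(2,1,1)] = 1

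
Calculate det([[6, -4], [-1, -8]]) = -52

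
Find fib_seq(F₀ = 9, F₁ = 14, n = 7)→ [9, 14, 23, 37, 60, 97, 157]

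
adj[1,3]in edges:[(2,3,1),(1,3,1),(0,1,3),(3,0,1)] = 1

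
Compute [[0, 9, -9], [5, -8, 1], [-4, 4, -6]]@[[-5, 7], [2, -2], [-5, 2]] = [[63, -36], [-46, 53], [58, -48]]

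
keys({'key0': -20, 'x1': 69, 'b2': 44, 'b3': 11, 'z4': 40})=['key0', 'x1', 'b2', 'b3', 'z4']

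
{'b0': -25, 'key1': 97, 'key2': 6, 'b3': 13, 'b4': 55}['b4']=55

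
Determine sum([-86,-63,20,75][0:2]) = slice → [-86, -63]
(-86) + (-63)
= -149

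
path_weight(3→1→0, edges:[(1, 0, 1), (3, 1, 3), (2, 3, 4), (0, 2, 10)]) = 4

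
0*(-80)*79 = 0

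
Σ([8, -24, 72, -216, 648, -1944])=-1456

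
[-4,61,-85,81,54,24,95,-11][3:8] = [81, 54, 24, 95, -11]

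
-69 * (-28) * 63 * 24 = 2921184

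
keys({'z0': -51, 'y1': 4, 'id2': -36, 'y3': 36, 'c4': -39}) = ['z0', 'y1', 'id2', 'y3', 'c4']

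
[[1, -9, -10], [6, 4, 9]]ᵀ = [[1, 6], [-9, 4], [-10, 9]]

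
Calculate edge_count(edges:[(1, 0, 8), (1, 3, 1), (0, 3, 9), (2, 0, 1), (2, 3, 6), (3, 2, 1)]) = 6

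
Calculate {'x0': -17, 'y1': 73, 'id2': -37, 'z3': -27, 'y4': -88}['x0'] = -17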